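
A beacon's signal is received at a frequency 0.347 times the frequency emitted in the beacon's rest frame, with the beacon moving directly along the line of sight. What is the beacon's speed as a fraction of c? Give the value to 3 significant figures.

f_obs/f_src = √((1−β)/(1+β)) = 0.347  ⇒  (1−β)/(1+β) = 0.12041
β = |1 − D²|/(1 + D²) = |1 − 0.12041|/(1 + 0.12041) = 0.785

β ≈ 0.785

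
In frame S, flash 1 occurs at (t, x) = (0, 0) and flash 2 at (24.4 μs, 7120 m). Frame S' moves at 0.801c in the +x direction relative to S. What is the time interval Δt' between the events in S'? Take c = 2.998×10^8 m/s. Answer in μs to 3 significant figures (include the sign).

Δt' ≈ 8.98 μs

γ = 1/√(1 − 0.801²) = 1.6704
Δt' = γ(Δt − vΔx/c²) = 1.6704 × (24.4 μs − 0.801×7120 m / (2.998×10^8 m/s))
= 1.6704 × (5.3769 μs) = 8.98 μs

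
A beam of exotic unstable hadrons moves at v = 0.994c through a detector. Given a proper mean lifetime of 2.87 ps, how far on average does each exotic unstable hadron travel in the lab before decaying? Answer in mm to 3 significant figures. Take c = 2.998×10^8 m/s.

γ = 1/√(1 − 0.994²) = 9.1424
Dilated lifetime: Δt = γτ₀ = 9.1424 × 2.87 ps = 26.239 ps
d = vΔt = 0.994c × 26.239 ps = 2.9800×10^8 m/s × 2.6239×10^-11 s = 7.82 mm

d ≈ 7.82 mm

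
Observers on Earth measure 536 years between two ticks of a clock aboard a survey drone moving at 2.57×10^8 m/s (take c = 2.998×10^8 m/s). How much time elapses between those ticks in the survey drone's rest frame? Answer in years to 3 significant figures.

τ₀ ≈ 276 years

β = v/c = 2.57×10^8 / 2.998×10^8 = 0.85724
γ = 1/√(1 − 0.85724²) = 1.9420
Proper time: τ₀ = Δt/γ = 536/1.9420 = 276 years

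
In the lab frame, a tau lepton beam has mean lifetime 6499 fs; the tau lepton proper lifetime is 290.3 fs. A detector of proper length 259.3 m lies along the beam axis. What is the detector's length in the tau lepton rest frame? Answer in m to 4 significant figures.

L ≈ 11.58 m

Time dilation ⇒ γ = Δt/τ₀ = 6499/290.3 = 22.3872
Length contraction: L = L₀/γ = 259.3/22.3872 = 11.58 m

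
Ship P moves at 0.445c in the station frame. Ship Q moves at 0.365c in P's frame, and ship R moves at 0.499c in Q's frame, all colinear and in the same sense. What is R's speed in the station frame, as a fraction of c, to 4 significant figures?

Compose boost 2: (0.365 + 0.445)/(1 + 0.365×0.445) = 0.8100/1.16243 = 0.696819
Compose boost 3: (0.499 + 0.696819)/(1 + 0.499×0.696819) = 1.19582/1.34771 = 0.8873

u ≈ 0.8873c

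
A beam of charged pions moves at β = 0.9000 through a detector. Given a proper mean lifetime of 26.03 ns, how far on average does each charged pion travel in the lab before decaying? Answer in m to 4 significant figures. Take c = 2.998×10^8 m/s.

d ≈ 16.11 m

γ = 1/√(1 − 0.9000²) = 2.29416
Dilated lifetime: Δt = γτ₀ = 2.29416 × 26.03 ns = 59.7169 ns
d = vΔt = 0.9000c × 59.7169 ns = 2.69820×10^8 m/s × 5.97169×10^-8 s = 16.11 m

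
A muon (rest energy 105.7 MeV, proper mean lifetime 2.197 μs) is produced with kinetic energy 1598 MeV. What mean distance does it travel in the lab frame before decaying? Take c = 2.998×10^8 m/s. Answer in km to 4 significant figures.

d ≈ 10.60 km

γ = 1 + K/(m₀c²) = 1 + 1598/105.7 = 16.1183
β = √(1 − 1/γ²) = 0.998074
Dilated lifetime: γτ₀ = 16.1183 × 2.197 μs = 35.4118 μs
d = βc·γτ₀ = 0.998074 × (2.998×10^8 m/s) × 3.54118×10^-5 s = 10.60 km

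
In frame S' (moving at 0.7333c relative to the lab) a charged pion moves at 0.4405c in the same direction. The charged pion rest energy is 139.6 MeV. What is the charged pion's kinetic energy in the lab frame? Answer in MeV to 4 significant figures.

K ≈ 163.0 MeV

u_lab = (0.4405 + 0.7333)/(1 + 0.4405×0.7333) = 0.8872135
γ = 1/√(1 − 0.8872135²) = 2.16751
K = (γ − 1)m₀c² = (2.16751 − 1) × 139.6 = 1.16751 × 139.6 = 163.0 MeV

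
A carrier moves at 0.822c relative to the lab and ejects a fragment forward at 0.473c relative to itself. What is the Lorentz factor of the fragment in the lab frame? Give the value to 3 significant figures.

u_lab = (0.473 + 0.822)/(1 + 0.473×0.822) = 1.295/1.38881 = 0.932456
γ = 1/√(1 − 0.932456²) = 2.77

γ ≈ 2.77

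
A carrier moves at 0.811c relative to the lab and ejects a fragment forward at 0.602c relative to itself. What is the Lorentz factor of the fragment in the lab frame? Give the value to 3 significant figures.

γ ≈ 3.19

u_lab = (0.602 + 0.811)/(1 + 0.602×0.811) = 1.413/1.48822 = 0.949455
γ = 1/√(1 − 0.949455²) = 3.19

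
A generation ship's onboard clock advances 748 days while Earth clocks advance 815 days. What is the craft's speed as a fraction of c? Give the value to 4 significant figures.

β ≈ 0.3971

γ = Δt/τ₀ = 815/748 = 1.08957
β = √(1 − 1/γ²) = √(1 − 1/1.08957²) = 0.3971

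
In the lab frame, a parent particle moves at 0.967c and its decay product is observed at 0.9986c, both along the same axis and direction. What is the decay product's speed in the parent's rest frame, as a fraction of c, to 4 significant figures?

Inverse velocity addition: u' = (u − v)/(1 − uv/c²)
= (0.9986 − 0.967)/(1 − 0.9986×0.967) = 0.03160/0.0343538 = 0.9198

u' ≈ 0.9198c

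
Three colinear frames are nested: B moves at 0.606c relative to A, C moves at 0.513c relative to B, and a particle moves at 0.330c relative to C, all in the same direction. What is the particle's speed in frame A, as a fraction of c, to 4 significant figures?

Compose boost 2: (0.513 + 0.606)/(1 + 0.513×0.606) = 1.119/1.31088 = 0.853626
Compose boost 3: (0.330 + 0.853626)/(1 + 0.330×0.853626) = 1.18363/1.28170 = 0.9235

u ≈ 0.9235c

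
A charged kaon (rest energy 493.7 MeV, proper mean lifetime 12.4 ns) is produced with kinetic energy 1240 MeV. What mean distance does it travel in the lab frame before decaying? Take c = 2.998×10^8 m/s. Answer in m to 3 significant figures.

γ = 1 + K/(m₀c²) = 1 + 1240/493.7 = 3.5116
β = √(1 − 1/γ²) = 0.95860
Dilated lifetime: γτ₀ = 3.5116 × 12.4 ns = 43.544 ns
d = βc·γτ₀ = 0.95860 × (2.998×10^8 m/s) × 4.3544×10^-8 s = 12.5 m

d ≈ 12.5 m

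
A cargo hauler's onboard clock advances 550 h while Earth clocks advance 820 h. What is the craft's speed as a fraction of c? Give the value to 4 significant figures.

β ≈ 0.7417

γ = Δt/τ₀ = 820/550 = 1.49091
β = √(1 − 1/γ²) = √(1 − 1/1.49091²) = 0.7417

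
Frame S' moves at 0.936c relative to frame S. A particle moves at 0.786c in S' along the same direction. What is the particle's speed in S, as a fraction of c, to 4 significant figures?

Relativistic velocity addition: u = (u' + v)/(1 + u'v/c²)
= (0.786 + 0.936)/(1 + 0.786×0.936) = 1.722/1.73570 = 0.9921

u ≈ 0.9921c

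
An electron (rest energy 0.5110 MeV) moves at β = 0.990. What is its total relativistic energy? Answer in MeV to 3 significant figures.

γ = 1/√(1 − 0.990²) = 7.0888
E = γm₀c² = 7.0888 × 0.5110 MeV = 3.62 MeV

E ≈ 3.62 MeV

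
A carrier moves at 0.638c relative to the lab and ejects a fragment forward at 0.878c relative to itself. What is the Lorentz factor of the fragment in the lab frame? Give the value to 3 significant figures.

u_lab = (0.878 + 0.638)/(1 + 0.878×0.638) = 1.516/1.56016 = 0.971693
γ = 1/√(1 − 0.971693²) = 4.23

γ ≈ 4.23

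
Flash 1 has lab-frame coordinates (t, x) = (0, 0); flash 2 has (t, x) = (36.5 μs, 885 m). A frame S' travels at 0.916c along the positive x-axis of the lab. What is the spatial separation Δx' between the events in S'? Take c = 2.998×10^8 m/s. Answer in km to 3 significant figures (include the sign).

γ = 1/√(1 − 0.916²) = 2.4927
Δx' = γ(Δx − vΔt) = 2.4927 × (885 m − 0.916×(2.998×10^8 m/s)×36.5×10^-6 s)
= 2.4927 × (-9138.5 m) = -22.8 km

Δx' ≈ -22.8 km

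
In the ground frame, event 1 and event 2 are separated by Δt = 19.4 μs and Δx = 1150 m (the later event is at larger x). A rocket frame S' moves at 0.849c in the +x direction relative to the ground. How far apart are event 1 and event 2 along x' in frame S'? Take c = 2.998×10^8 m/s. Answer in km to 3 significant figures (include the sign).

Δx' ≈ -7.17 km

γ = 1/√(1 − 0.849²) = 1.8925
Δx' = γ(Δx − vΔt) = 1.8925 × (1150 m − 0.849×(2.998×10^8 m/s)×19.4×10^-6 s)
= 1.8925 × (-3787.9 m) = -7.17 km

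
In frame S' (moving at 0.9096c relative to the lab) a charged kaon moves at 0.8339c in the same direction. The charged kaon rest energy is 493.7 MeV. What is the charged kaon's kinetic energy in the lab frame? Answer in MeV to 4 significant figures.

K ≈ 3292 MeV

u_lab = (0.8339 + 0.9096)/(1 + 0.8339×0.9096) = 0.9914613
γ = 1/√(1 − 0.9914613²) = 7.66864
K = (γ − 1)m₀c² = (7.66864 − 1) × 493.7 = 6.66864 × 493.7 = 3292 MeV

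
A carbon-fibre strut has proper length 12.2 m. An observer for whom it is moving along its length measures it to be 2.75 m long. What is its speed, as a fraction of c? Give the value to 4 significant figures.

γ = L₀/L = 12.2/2.75 = 4.43636
β = √(1 − 1/γ²) = 0.9743

β ≈ 0.9743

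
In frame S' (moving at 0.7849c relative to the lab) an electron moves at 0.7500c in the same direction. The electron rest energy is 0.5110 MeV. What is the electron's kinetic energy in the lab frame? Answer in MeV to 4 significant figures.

K ≈ 1.470 MeV

u_lab = (0.7500 + 0.7849)/(1 + 0.7500×0.7849) = 0.9661510
γ = 1/√(1 − 0.9661510²) = 3.87631
K = (γ − 1)m₀c² = (3.87631 − 1) × 0.5110 = 2.87631 × 0.5110 = 1.470 MeV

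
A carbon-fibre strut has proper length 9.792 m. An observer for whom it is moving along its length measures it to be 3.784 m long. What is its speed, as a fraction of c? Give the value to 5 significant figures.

β ≈ 0.92232

γ = L₀/L = 9.792/3.784 = 2.587738
β = √(1 − 1/γ²) = 0.92232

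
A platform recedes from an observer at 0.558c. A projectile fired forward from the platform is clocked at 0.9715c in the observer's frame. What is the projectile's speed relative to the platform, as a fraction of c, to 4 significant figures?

u' ≈ 0.9030c

Inverse velocity addition: u' = (u − v)/(1 − uv/c²)
= (0.9715 − 0.558)/(1 − 0.9715×0.558) = 0.4135/0.457903 = 0.9030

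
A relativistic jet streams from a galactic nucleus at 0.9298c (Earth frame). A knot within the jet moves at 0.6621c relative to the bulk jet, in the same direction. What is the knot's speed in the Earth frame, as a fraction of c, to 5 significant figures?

u ≈ 0.98532c

Relativistic velocity addition: u = (u' + v)/(1 + u'v/c²)
= (0.6621 + 0.9298)/(1 + 0.6621×0.9298) = 1.5919/1.615621 = 0.98532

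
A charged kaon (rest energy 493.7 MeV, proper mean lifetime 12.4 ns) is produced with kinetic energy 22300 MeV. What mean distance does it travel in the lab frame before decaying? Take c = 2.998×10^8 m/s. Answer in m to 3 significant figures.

d ≈ 172 m

γ = 1 + K/(m₀c²) = 1 + 22300/493.7 = 46.169
β = √(1 − 1/γ²) = 0.99977
Dilated lifetime: γτ₀ = 46.169 × 12.4 ns = 572.50 ns
d = βc·γτ₀ = 0.99977 × (2.998×10^8 m/s) × 5.7250×10^-7 s = 172 m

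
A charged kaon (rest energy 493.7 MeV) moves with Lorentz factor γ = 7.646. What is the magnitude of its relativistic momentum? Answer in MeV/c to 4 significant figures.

β = √(1 − 1/γ²) = √(1 − 1/7.646²) = 0.991410
p = γβm₀c = 7.646 × 0.991410 × 493.7 MeV/c = 3742 MeV/c

p ≈ 3742 MeV/c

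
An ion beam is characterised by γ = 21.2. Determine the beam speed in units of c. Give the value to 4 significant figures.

β ≈ 0.9989

β = √(1 − 1/γ²) = √(1 − 1/21.2²) = √(0.997775) = 0.9989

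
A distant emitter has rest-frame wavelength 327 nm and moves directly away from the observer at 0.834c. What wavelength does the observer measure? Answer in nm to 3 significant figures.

Relativistic Doppler: λ_obs = λ_src √((1+β)/(1−β))
= 327 × √(1.8340/0.16600) = 327 × 3.3239 = 1090 nm

λ_obs ≈ 1090 nm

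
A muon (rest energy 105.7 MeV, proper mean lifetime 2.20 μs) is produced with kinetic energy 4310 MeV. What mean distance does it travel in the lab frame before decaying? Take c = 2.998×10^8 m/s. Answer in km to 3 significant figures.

d ≈ 27.5 km

γ = 1 + K/(m₀c²) = 1 + 4310/105.7 = 41.776
β = √(1 − 1/γ²) = 0.99971
Dilated lifetime: γτ₀ = 41.776 × 2.20 μs = 91.907 μs
d = βc·γτ₀ = 0.99971 × (2.998×10^8 m/s) × 9.1907×10^-5 s = 27.5 km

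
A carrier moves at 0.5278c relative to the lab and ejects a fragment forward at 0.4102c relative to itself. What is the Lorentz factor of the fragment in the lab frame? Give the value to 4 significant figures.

u_lab = (0.4102 + 0.5278)/(1 + 0.4102×0.5278) = 0.93800/1.216504 = 0.7710623
γ = 1/√(1 − 0.7710623²) = 1.570

γ ≈ 1.570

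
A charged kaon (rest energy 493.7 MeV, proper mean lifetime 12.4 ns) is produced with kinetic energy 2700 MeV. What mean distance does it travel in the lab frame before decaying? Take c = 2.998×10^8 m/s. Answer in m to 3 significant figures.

d ≈ 23.8 m

γ = 1 + K/(m₀c²) = 1 + 2700/493.7 = 6.4689
β = √(1 − 1/γ²) = 0.98798
Dilated lifetime: γτ₀ = 6.4689 × 12.4 ns = 80.214 ns
d = βc·γτ₀ = 0.98798 × (2.998×10^8 m/s) × 8.0214×10^-8 s = 23.8 m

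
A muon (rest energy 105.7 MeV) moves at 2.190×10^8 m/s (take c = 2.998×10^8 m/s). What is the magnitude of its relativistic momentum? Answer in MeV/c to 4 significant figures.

β = v/c = 2.190×10^8 / 2.998×10^8 = 0.730487
γ = 1/√(1 − 0.730487²) = 1.46429
p = γβm₀c = 1.46429 × 0.730487 × 105.7 MeV/c = 113.1 MeV/c

p ≈ 113.1 MeV/c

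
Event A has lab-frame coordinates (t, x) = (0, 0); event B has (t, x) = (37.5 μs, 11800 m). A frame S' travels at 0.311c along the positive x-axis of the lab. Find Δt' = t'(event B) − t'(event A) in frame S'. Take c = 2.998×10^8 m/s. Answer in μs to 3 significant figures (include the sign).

Δt' ≈ 26.6 μs

γ = 1/√(1 − 0.311²) = 1.0522
Δt' = γ(Δt − vΔx/c²) = 1.0522 × (37.5 μs − 0.311×11800 m / (2.998×10^8 m/s))
= 1.0522 × (25.259 μs) = 26.6 μs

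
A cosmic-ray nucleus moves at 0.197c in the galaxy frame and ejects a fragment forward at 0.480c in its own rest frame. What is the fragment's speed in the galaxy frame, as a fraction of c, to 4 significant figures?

Compose boost 2: (0.480 + 0.197)/(1 + 0.480×0.197) = 0.6770/1.09456 = 0.6185

u ≈ 0.6185c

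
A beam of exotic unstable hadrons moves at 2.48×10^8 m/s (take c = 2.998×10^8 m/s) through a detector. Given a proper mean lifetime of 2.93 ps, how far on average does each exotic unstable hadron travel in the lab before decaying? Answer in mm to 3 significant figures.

β = v/c = 2.48×10^8 / 2.998×10^8 = 0.82722
γ = 1/√(1 − 0.82722²) = 1.7797
Dilated lifetime: Δt = γτ₀ = 1.7797 × 2.93 ps = 5.2146 ps
d = vΔt = 0.82722c × 5.2146 ps = 2.4800×10^8 m/s × 5.2146×10^-12 s = 1.29 mm

d ≈ 1.29 mm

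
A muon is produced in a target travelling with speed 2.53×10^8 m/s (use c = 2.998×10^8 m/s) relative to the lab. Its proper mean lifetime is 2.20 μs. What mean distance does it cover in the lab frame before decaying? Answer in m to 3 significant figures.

β = v/c = 2.53×10^8 / 2.998×10^8 = 0.84390
γ = 1/√(1 − 0.84390²) = 1.8639
Dilated lifetime: Δt = γτ₀ = 1.8639 × 2.20 μs = 4.1006 μs
d = vΔt = 0.84390c × 4.1006 μs = 2.5300×10^8 m/s × 4.1006×10^-6 s = 1040 m

d ≈ 1040 m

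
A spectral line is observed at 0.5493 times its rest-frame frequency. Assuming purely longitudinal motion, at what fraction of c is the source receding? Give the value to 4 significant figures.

f_obs/f_src = √((1−β)/(1+β)) = 0.5493  ⇒  (1−β)/(1+β) = 0.301730
β = |1 − D²|/(1 + D²) = |1 − 0.301730|/(1 + 0.301730) = 0.5364

β ≈ 0.5364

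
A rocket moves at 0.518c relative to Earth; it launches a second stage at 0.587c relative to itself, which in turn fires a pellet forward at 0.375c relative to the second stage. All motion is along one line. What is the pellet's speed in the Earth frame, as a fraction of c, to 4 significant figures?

Compose boost 2: (0.587 + 0.518)/(1 + 0.587×0.518) = 1.105/1.30407 = 0.847350
Compose boost 3: (0.375 + 0.847350)/(1 + 0.375×0.847350) = 1.22235/1.31776 = 0.9276

u ≈ 0.9276c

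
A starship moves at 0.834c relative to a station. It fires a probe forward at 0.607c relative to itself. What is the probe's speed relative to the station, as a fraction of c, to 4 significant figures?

Relativistic velocity addition: u = (u' + v)/(1 + u'v/c²)
= (0.607 + 0.834)/(1 + 0.607×0.834) = 1.441/1.50624 = 0.9567

u ≈ 0.9567c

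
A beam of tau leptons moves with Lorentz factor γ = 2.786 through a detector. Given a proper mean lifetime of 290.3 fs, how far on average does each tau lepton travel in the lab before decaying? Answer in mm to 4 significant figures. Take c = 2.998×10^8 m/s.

β = √(1 − 1/γ²) = √(1 − 1/2.786²) = 0.933362
Dilated lifetime: Δt = γτ₀ = 2.786 × 290.3 fs = 808.776 fs
d = vΔt = 0.933362c × 808.776 fs = 2.79822×10^8 m/s × 8.08776×10^-13 s = 0.2263 mm

d ≈ 0.2263 mm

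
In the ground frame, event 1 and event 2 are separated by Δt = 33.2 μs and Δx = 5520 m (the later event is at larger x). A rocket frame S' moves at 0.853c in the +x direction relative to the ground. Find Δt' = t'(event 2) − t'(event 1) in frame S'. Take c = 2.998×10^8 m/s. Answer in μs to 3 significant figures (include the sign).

γ = 1/√(1 − 0.853²) = 1.9160
Δt' = γ(Δt − vΔx/c²) = 1.9160 × (33.2 μs − 0.853×5520 m / (2.998×10^8 m/s))
= 1.9160 × (17.494 μs) = 33.5 μs

Δt' ≈ 33.5 μs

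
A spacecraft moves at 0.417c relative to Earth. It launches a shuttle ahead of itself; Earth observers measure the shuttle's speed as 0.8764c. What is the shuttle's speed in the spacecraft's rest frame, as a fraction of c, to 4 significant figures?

u' ≈ 0.7240c

Inverse velocity addition: u' = (u − v)/(1 − uv/c²)
= (0.8764 − 0.417)/(1 − 0.8764×0.417) = 0.4594/0.634541 = 0.7240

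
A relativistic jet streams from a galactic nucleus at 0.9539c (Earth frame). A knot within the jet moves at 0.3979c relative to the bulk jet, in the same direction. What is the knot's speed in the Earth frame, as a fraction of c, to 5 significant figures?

Relativistic velocity addition: u = (u' + v)/(1 + u'v/c²)
= (0.3979 + 0.9539)/(1 + 0.3979×0.9539) = 1.3518/1.379557 = 0.97988

u ≈ 0.97988c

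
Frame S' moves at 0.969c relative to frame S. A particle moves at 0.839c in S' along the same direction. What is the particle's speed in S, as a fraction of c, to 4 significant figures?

u ≈ 0.9972c

Relativistic velocity addition: u = (u' + v)/(1 + u'v/c²)
= (0.839 + 0.969)/(1 + 0.839×0.969) = 1.808/1.81299 = 0.9972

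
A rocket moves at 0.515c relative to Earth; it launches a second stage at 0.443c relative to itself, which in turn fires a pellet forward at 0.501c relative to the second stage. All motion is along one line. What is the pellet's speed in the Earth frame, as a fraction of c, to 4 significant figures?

Compose boost 2: (0.443 + 0.515)/(1 + 0.443×0.515) = 0.9580/1.22815 = 0.780038
Compose boost 3: (0.501 + 0.780038)/(1 + 0.501×0.780038) = 1.28104/1.39080 = 0.9211

u ≈ 0.9211c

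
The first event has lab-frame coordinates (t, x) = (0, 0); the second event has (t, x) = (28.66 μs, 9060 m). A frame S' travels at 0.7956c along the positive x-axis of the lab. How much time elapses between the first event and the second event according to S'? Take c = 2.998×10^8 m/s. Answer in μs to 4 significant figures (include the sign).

γ = 1/√(1 − 0.7956²) = 1.65065
Δt' = γ(Δt − vΔx/c²) = 1.65065 × (28.66 μs − 0.7956×9060 m / (2.998×10^8 m/s))
= 1.65065 × (4.61685 μs) = 7.621 μs

Δt' ≈ 7.621 μs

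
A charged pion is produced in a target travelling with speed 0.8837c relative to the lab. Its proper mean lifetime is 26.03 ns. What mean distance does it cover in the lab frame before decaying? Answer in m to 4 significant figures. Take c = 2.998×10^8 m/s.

γ = 1/√(1 − 0.8837²) = 2.13651
Dilated lifetime: Δt = γτ₀ = 2.13651 × 26.03 ns = 55.6133 ns
d = vΔt = 0.8837c × 55.6133 ns = 2.64933×10^8 m/s × 5.56133×10^-8 s = 14.73 m

d ≈ 14.73 m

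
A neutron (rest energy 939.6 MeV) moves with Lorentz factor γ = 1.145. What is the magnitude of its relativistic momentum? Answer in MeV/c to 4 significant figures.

β = √(1 − 1/γ²) = √(1 − 1/1.145²) = 0.487071
p = γβm₀c = 1.145 × 0.487071 × 939.6 MeV/c = 524.0 MeV/c

p ≈ 524.0 MeV/c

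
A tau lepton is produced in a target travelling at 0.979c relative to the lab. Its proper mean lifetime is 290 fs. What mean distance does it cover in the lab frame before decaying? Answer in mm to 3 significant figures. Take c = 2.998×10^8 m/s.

d ≈ 0.418 mm

γ = 1/√(1 − 0.979²) = 4.9053
Dilated lifetime: Δt = γτ₀ = 4.9053 × 290 fs = 1422.5 fs
d = vΔt = 0.979c × 1422.5 fs = 2.9350×10^8 m/s × 1.4225×10^-12 s = 0.418 mm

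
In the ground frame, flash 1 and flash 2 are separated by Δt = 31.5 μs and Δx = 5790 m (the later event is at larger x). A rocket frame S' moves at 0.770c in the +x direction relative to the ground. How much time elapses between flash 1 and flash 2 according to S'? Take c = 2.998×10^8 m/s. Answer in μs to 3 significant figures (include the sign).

Δt' ≈ 26.1 μs

γ = 1/√(1 − 0.770²) = 1.5673
Δt' = γ(Δt − vΔx/c²) = 1.5673 × (31.5 μs − 0.770×5790 m / (2.998×10^8 m/s))
= 1.5673 × (16.629 μs) = 26.1 μs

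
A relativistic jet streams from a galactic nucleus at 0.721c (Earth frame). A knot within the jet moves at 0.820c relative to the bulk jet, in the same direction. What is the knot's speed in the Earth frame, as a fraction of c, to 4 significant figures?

u ≈ 0.9684c

Relativistic velocity addition: u = (u' + v)/(1 + u'v/c²)
= (0.820 + 0.721)/(1 + 0.820×0.721) = 1.541/1.59122 = 0.9684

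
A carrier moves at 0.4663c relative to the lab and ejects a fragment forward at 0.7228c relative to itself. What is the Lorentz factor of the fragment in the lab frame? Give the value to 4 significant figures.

γ ≈ 2.187

u_lab = (0.7228 + 0.4663)/(1 + 0.7228×0.4663) = 1.1891/1.337042 = 0.8893515
γ = 1/√(1 − 0.8893515²) = 2.187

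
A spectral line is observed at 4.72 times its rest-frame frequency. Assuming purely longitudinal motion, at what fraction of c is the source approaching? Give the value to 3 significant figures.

f_obs/f_src = √((1+β)/(1−β)) = 4.72  ⇒  (1+β)/(1−β) = 22.278
β = |1 − D²|/(1 + D²) = |1 − 22.278|/(1 + 22.278) = 0.914

β ≈ 0.914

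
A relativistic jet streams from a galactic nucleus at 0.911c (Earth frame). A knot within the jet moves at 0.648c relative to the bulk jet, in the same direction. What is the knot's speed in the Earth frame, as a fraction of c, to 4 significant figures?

u ≈ 0.9803c

Relativistic velocity addition: u = (u' + v)/(1 + u'v/c²)
= (0.648 + 0.911)/(1 + 0.648×0.911) = 1.559/1.59033 = 0.9803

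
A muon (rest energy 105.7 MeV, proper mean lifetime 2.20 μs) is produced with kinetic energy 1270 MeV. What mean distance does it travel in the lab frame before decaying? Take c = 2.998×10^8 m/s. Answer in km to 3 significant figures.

γ = 1 + K/(m₀c²) = 1 + 1270/105.7 = 13.015
β = √(1 − 1/γ²) = 0.99704
Dilated lifetime: γτ₀ = 13.015 × 2.20 μs = 28.633 μs
d = βc·γτ₀ = 0.99704 × (2.998×10^8 m/s) × 2.8633×10^-5 s = 8.56 km

d ≈ 8.56 km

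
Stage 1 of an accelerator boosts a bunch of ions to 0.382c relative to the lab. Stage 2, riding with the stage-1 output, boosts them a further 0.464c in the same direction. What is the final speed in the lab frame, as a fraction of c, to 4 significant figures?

Compose boost 2: (0.464 + 0.382)/(1 + 0.464×0.382) = 0.8460/1.17725 = 0.7186

u ≈ 0.7186c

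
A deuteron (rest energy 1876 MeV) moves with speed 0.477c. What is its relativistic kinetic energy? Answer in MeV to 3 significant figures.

γ = 1/√(1 − 0.477²) = 1.1378
K = (γ − 1)m₀c² = (1.1378 − 1) × 1876 MeV = 0.13778 × 1876 MeV = 258 MeV

K ≈ 258 MeV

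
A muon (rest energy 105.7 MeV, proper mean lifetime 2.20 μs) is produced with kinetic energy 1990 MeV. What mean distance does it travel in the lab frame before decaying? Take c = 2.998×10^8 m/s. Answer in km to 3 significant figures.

γ = 1 + K/(m₀c²) = 1 + 1990/105.7 = 19.827
β = √(1 − 1/γ²) = 0.99873
Dilated lifetime: γτ₀ = 19.827 × 2.20 μs = 43.619 μs
d = βc·γτ₀ = 0.99873 × (2.998×10^8 m/s) × 4.3619×10^-5 s = 13.1 km

d ≈ 13.1 km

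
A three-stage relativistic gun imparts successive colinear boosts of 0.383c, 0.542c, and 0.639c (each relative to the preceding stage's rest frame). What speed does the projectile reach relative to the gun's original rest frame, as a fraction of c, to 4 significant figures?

Compose boost 2: (0.542 + 0.383)/(1 + 0.542×0.383) = 0.9250/1.20759 = 0.765991
Compose boost 3: (0.639 + 0.765991)/(1 + 0.639×0.765991) = 1.40499/1.48947 = 0.9433

u ≈ 0.9433c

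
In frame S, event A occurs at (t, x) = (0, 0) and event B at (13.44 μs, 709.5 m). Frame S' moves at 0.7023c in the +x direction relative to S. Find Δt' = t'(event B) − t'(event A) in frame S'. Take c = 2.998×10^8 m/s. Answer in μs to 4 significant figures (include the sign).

γ = 1/√(1 − 0.7023²) = 1.40473
Δt' = γ(Δt − vΔx/c²) = 1.40473 × (13.44 μs − 0.7023×709.5 m / (2.998×10^8 m/s))
= 1.40473 × (11.7780 μs) = 16.54 μs

Δt' ≈ 16.54 μs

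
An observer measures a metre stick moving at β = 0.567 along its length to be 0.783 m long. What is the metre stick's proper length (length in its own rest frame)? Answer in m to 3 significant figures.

γ = 1/√(1 − 0.567²) = 1.2140
L₀ = γL = 1.2140 × 0.783 = 0.951 m

L₀ ≈ 0.951 m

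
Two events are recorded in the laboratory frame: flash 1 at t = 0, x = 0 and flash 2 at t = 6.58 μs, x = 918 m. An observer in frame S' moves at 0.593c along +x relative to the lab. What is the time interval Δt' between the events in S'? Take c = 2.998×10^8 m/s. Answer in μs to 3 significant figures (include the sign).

Δt' ≈ 5.92 μs

γ = 1/√(1 − 0.593²) = 1.2419
Δt' = γ(Δt − vΔx/c²) = 1.2419 × (6.58 μs − 0.593×918 m / (2.998×10^8 m/s))
= 1.2419 × (4.7642 μs) = 5.92 μs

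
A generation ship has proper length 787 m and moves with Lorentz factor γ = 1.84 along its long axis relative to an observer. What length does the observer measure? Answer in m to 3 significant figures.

γ = 1.84 (given)
Length contraction: L = L₀/γ = 787/1.84 = 428 m

L ≈ 428 m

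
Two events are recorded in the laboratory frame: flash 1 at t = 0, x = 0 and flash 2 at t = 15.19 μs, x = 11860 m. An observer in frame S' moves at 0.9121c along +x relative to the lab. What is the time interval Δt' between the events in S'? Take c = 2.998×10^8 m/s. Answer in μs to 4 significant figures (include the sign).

Δt' ≈ -50.96 μs

γ = 1/√(1 − 0.9121²) = 2.43922
Δt' = γ(Δt − vΔx/c²) = 2.43922 × (15.19 μs − 0.9121×11860 m / (2.998×10^8 m/s))
= 2.43922 × (-20.8924 μs) = -50.96 μs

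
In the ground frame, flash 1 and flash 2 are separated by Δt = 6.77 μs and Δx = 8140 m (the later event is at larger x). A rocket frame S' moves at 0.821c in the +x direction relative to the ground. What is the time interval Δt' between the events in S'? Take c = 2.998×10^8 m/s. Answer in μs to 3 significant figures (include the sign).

Δt' ≈ -27.2 μs

γ = 1/√(1 − 0.821²) = 1.7515
Δt' = γ(Δt − vΔx/c²) = 1.7515 × (6.77 μs − 0.821×8140 m / (2.998×10^8 m/s))
= 1.7515 × (-15.521 μs) = -27.2 μs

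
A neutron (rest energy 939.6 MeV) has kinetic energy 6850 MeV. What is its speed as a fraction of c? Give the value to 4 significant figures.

γ = 1 + K/(m₀c²) = 1 + 6850/939.6 = 8.29034
β = √(1 − 1/γ²) = 0.9927

β ≈ 0.9927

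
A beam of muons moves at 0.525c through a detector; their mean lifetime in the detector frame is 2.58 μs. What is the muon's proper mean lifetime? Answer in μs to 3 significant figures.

γ = 1/√(1 − 0.525²) = 1.1749
Proper time: τ₀ = Δt/γ = 2.58/1.1749 = 2.20 μs

τ₀ ≈ 2.20 μs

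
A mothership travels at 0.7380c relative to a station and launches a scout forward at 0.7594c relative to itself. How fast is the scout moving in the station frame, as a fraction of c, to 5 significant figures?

u ≈ 0.95960c

Compose boost 2: (0.7594 + 0.7380)/(1 + 0.7594×0.7380) = 1.4974/1.560437 = 0.95960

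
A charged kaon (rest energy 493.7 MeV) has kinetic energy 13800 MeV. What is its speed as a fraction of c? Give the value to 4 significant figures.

β ≈ 0.9994

γ = 1 + K/(m₀c²) = 1 + 13800/493.7 = 28.9522
β = √(1 − 1/γ²) = 0.9994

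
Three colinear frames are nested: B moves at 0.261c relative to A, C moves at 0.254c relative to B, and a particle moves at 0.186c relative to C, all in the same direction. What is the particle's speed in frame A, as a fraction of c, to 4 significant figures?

u ≈ 0.6138c

Compose boost 2: (0.254 + 0.261)/(1 + 0.254×0.261) = 0.5150/1.06629 = 0.482981
Compose boost 3: (0.186 + 0.482981)/(1 + 0.186×0.482981) = 0.668981/1.08983 = 0.6138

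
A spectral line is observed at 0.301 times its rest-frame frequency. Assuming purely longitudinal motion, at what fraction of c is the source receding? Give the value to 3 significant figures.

f_obs/f_src = √((1−β)/(1+β)) = 0.301  ⇒  (1−β)/(1+β) = 0.090601
β = |1 − D²|/(1 + D²) = |1 − 0.090601|/(1 + 0.090601) = 0.834

β ≈ 0.834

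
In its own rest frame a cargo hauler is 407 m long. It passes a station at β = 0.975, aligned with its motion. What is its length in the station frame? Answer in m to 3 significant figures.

γ = 1/√(1 − 0.975²) = 4.5004
Length contraction: L = L₀/γ = 407/4.5004 = 90.4 m

L ≈ 90.4 m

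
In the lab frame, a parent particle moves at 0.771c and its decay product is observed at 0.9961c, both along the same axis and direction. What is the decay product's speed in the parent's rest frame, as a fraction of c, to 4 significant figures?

Inverse velocity addition: u' = (u − v)/(1 − uv/c²)
= (0.9961 − 0.771)/(1 − 0.9961×0.771) = 0.2251/0.232007 = 0.9702

u' ≈ 0.9702c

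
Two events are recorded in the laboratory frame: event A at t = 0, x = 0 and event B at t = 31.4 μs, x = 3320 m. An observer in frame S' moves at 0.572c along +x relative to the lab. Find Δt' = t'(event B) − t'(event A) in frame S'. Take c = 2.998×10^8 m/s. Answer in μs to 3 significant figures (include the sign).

Δt' ≈ 30.6 μs

γ = 1/√(1 − 0.572²) = 1.2191
Δt' = γ(Δt − vΔx/c²) = 1.2191 × (31.4 μs − 0.572×3320 m / (2.998×10^8 m/s))
= 1.2191 × (25.066 μs) = 30.6 μs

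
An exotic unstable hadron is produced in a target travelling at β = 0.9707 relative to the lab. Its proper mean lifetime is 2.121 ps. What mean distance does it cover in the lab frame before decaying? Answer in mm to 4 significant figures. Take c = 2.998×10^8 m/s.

γ = 1/√(1 − 0.9707²) = 4.16156
Dilated lifetime: Δt = γτ₀ = 4.16156 × 2.121 ps = 8.82666 ps
d = vΔt = 0.9707c × 8.82666 ps = 2.91016×10^8 m/s × 8.82666×10^-12 s = 2.569 mm

d ≈ 2.569 mm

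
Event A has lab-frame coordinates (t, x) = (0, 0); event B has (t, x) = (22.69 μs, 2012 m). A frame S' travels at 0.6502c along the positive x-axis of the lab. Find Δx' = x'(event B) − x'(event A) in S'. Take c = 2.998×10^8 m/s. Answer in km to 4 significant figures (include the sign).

γ = 1/√(1 − 0.6502²) = 1.31620
Δx' = γ(Δx − vΔt) = 1.31620 × (2012 m − 0.6502×(2.998×10^8 m/s)×22.69×10^-6 s)
= 1.31620 × (-2410.96 m) = -3.173 km

Δx' ≈ -3.173 km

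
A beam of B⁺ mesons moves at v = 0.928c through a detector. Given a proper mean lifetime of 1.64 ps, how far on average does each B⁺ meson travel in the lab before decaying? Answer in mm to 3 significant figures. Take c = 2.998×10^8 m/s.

γ = 1/√(1 − 0.928²) = 2.6840
Dilated lifetime: Δt = γτ₀ = 2.6840 × 1.64 ps = 4.4017 ps
d = vΔt = 0.928c × 4.4017 ps = 2.7821×10^8 m/s × 4.4017×10^-12 s = 1.22 mm

d ≈ 1.22 mm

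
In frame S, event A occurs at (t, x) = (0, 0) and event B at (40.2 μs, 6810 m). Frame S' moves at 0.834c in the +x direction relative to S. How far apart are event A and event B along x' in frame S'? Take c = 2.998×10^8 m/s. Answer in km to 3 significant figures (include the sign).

γ = 1/√(1 − 0.834²) = 1.8124
Δx' = γ(Δx − vΔt) = 1.8124 × (6810 m − 0.834×(2.998×10^8 m/s)×40.2×10^-6 s)
= 1.8124 × (-3241.3 m) = -5.87 km

Δx' ≈ -5.87 km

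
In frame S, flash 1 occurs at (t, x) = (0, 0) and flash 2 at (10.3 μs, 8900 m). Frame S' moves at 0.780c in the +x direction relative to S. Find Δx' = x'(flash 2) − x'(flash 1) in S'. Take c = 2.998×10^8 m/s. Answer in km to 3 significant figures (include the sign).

γ = 1/√(1 − 0.780²) = 1.5980
Δx' = γ(Δx − vΔt) = 1.5980 × (8900 m − 0.780×(2.998×10^8 m/s)×10.3×10^-6 s)
= 1.5980 × (6491.4 m) = 10.4 km

Δx' ≈ 10.4 km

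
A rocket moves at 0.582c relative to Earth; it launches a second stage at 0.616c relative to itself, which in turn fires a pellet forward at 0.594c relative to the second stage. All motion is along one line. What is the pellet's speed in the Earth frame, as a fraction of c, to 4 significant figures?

Compose boost 2: (0.616 + 0.582)/(1 + 0.616×0.582) = 1.198/1.35851 = 0.881847
Compose boost 3: (0.594 + 0.881847)/(1 + 0.594×0.881847) = 1.47585/1.52382 = 0.9685

u ≈ 0.9685c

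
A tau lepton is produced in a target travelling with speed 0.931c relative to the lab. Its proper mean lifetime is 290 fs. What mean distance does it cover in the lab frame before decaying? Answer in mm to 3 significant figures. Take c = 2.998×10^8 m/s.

γ = 1/√(1 − 0.931²) = 2.7396
Dilated lifetime: Δt = γτ₀ = 2.7396 × 290 fs = 794.48 fs
d = vΔt = 0.931c × 794.48 fs = 2.7911×10^8 m/s × 7.9448×10^-13 s = 0.222 mm

d ≈ 0.222 mm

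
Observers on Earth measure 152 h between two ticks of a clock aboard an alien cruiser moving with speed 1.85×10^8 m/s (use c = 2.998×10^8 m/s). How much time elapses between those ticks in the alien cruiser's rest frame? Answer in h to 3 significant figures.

β = v/c = 1.85×10^8 / 2.998×10^8 = 0.61708
γ = 1/√(1 − 0.61708²) = 1.2708
Proper time: τ₀ = Δt/γ = 152/1.2708 = 120 h

τ₀ ≈ 120 h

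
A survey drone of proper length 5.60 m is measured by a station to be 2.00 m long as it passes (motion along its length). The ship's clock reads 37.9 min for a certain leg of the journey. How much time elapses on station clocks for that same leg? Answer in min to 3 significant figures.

Length contraction ⇒ γ = L₀/L = 5.60/2.00 = 2.8000
Time dilation: Δt = γτ₀ = 2.8000 × 37.9 min = 106 min

Δt ≈ 106 min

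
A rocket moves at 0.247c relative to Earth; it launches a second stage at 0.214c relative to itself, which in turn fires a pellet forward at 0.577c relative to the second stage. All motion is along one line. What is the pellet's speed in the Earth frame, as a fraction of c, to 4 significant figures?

u ≈ 0.8102c

Compose boost 2: (0.214 + 0.247)/(1 + 0.214×0.247) = 0.4610/1.05286 = 0.437856
Compose boost 3: (0.577 + 0.437856)/(1 + 0.577×0.437856) = 1.01486/1.25264 = 0.8102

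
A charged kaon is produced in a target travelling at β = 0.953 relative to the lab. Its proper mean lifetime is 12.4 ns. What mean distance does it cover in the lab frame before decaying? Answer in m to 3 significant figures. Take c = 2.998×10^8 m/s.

γ = 1/√(1 − 0.953²) = 3.3007
Dilated lifetime: Δt = γτ₀ = 3.3007 × 12.4 ns = 40.928 ns
d = vΔt = 0.953c × 40.928 ns = 2.8571×10^8 m/s × 4.0928×10^-8 s = 11.7 m

d ≈ 11.7 m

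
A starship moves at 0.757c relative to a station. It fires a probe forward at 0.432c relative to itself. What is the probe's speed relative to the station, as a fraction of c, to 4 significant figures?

u ≈ 0.8960c

Relativistic velocity addition: u = (u' + v)/(1 + u'v/c²)
= (0.432 + 0.757)/(1 + 0.432×0.757) = 1.189/1.32702 = 0.8960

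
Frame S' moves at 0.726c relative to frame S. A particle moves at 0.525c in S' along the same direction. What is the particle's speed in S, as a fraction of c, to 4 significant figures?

u ≈ 0.9058c

Relativistic velocity addition: u = (u' + v)/(1 + u'v/c²)
= (0.525 + 0.726)/(1 + 0.525×0.726) = 1.251/1.38115 = 0.9058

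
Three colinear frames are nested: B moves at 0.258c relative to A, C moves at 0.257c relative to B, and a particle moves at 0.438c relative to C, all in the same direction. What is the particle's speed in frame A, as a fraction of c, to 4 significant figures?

Compose boost 2: (0.257 + 0.258)/(1 + 0.257×0.258) = 0.5150/1.06631 = 0.482976
Compose boost 3: (0.438 + 0.482976)/(1 + 0.438×0.482976) = 0.920976/1.21154 = 0.7602

u ≈ 0.7602c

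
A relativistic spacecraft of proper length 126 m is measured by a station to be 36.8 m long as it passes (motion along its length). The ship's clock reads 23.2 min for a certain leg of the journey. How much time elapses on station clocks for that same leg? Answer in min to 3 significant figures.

Δt ≈ 79.4 min

Length contraction ⇒ γ = L₀/L = 126/36.8 = 3.4239
Time dilation: Δt = γτ₀ = 3.4239 × 23.2 min = 79.4 min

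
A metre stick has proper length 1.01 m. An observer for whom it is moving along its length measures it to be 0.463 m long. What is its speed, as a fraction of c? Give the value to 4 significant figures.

β ≈ 0.8887

γ = L₀/L = 1.01/0.463 = 2.18143
β = √(1 − 1/γ²) = 0.8887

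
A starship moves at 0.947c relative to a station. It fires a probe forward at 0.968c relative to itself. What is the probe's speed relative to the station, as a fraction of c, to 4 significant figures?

u ≈ 0.9991c

Relativistic velocity addition: u = (u' + v)/(1 + u'v/c²)
= (0.968 + 0.947)/(1 + 0.968×0.947) = 1.915/1.91670 = 0.9991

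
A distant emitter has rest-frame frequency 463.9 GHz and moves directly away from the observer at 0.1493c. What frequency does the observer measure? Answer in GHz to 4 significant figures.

Relativistic Doppler: f_obs = f_src √((1−β)/(1+β))
= 463.9 × √(0.850700/1.14930) = 463.9 × 0.860343 = 399.1 GHz

f_obs ≈ 399.1 GHz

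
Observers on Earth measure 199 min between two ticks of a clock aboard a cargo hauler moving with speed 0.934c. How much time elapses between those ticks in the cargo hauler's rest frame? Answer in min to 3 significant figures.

τ₀ ≈ 71.1 min

γ = 1/√(1 − 0.934²) = 2.7990
Proper time: τ₀ = Δt/γ = 199/2.7990 = 71.1 min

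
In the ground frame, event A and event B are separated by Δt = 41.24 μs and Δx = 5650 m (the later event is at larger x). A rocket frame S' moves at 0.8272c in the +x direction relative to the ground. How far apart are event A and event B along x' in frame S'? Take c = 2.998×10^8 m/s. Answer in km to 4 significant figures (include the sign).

Δx' ≈ -8.146 km

γ = 1/√(1 − 0.8272²) = 1.77965
Δx' = γ(Δx − vΔt) = 1.77965 × (5650 m − 0.8272×(2.998×10^8 m/s)×41.24×10^-6 s)
= 1.77965 × (-4577.30 m) = -8.146 km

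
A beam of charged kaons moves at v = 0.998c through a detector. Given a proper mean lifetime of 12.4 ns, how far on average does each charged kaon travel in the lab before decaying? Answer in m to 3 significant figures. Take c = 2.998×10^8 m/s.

γ = 1/√(1 − 0.998²) = 15.819
Dilated lifetime: Δt = γτ₀ = 15.819 × 12.4 ns = 196.16 ns
d = vΔt = 0.998c × 196.16 ns = 2.9920×10^8 m/s × 1.9616×10^-7 s = 58.7 m

d ≈ 58.7 m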